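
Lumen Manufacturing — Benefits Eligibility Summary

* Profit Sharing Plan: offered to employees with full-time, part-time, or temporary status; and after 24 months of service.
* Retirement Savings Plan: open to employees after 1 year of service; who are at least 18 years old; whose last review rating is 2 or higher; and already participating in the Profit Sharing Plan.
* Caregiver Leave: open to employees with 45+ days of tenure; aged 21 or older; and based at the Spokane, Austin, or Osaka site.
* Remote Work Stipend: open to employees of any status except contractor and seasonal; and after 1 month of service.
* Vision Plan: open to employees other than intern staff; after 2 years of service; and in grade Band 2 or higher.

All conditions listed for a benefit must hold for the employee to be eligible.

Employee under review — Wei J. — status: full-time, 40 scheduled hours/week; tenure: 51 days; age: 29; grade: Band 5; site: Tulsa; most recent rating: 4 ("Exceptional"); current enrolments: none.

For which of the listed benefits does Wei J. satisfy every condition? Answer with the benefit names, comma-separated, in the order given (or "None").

Profit Sharing Plan — status full-time ✓; service 51 days < 24 months (≈720 days) ✗ → not eligible.
Retirement Savings Plan — service 51 days < 1 year (≈365 days) ✗ → not eligible.
Caregiver Leave — service 51 days ≥ 45 days ✓; age 29 ≥ 21 ✓; site Tulsa ✗ (not Spokane, Austin, or Osaka) → not eligible.
Remote Work Stipend — status full-time ✓ (not excluded); service 51 days ≥ 1 month (≈30 days) ✓ → eligible.
Vision Plan — status full-time ✓ (not excluded); service 51 days < 2 years (≈730 days) ✗ → not eligible.

Remote Work Stipend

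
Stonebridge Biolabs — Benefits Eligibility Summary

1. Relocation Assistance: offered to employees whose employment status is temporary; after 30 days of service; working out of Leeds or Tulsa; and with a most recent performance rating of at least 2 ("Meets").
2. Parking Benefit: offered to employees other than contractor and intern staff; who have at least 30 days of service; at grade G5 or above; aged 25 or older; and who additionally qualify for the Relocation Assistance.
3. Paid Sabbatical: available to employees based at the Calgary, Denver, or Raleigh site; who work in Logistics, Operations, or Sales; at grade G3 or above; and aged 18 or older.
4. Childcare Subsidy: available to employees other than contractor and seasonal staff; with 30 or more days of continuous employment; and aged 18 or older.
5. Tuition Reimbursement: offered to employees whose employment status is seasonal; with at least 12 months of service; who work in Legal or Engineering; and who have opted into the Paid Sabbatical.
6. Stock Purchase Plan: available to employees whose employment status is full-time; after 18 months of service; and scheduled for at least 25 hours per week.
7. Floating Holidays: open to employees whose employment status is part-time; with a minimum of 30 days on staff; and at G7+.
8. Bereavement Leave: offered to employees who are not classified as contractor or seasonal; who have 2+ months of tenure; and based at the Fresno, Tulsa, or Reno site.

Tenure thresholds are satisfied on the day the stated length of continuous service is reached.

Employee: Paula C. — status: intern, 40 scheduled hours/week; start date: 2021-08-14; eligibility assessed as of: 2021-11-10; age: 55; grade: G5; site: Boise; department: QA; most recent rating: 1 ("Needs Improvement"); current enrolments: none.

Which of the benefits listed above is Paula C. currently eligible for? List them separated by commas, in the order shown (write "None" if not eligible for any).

Service from 2021-08-14 to 2021-11-10: 88 days.
Relocation Assistance — status intern ✗ (requires temporary) → not eligible.
Parking Benefit — status intern ✗ (excluded) → not eligible.
Paid Sabbatical — site Boise ✗ (not Calgary, Denver, or Raleigh) → not eligible.
Childcare Subsidy — status intern ✓ (not excluded); service 88 days ≥ 30 days ✓; age 55 ≥ 18 ✓ → eligible.
Tuition Reimbursement — status intern ✗ (requires seasonal) → not eligible.
Stock Purchase Plan — status intern ✗ (requires full-time) → not eligible.
Floating Holidays — status intern ✗ (requires part-time) → not eligible.
Bereavement Leave — status intern ✓ (not excluded); service 88 days ≥ 2 months (≈60 days) ✓; site Boise ✗ (not Fresno, Tulsa, or Reno) → not eligible.

Childcare Subsidy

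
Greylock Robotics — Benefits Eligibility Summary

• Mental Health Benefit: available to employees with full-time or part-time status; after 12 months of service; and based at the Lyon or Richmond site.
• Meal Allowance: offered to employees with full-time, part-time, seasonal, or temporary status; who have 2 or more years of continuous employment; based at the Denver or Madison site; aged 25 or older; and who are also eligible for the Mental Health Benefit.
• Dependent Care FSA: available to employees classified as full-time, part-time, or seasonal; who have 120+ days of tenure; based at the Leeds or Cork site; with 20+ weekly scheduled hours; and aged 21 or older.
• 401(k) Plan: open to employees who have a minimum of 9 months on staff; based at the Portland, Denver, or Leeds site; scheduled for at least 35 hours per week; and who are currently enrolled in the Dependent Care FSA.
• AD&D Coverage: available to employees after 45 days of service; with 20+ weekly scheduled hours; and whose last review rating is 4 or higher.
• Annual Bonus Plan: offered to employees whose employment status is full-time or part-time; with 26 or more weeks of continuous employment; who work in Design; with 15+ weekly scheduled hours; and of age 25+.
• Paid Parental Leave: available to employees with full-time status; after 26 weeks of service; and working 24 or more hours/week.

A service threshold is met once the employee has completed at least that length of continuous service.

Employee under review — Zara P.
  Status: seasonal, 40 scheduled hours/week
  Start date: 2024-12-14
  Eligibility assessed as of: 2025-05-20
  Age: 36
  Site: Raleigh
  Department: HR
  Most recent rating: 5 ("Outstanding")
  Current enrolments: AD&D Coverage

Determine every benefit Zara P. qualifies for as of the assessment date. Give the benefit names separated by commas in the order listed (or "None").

AD&D Coverage

Service from 2024-12-14 to 2025-05-20: 157 days.
Mental Health Benefit — status seasonal ✗ (requires full-time or part-time) → not eligible.
Meal Allowance — status seasonal ✓; service 157 days < 2 years (≈730 days) ✗ → not eligible.
Dependent Care FSA — status seasonal ✓; service 157 days ≥ 120 days ✓; site Raleigh ✗ (not Leeds or Cork) → not eligible.
401(k) Plan — service 157 days < 9 months (≈270 days) ✗ → not eligible.
AD&D Coverage — service 157 days ≥ 45 days ✓; 40 hrs/wk ≥ 20 ✓; rating 5 ≥ 4 ✓ → eligible.
Annual Bonus Plan — status seasonal ✗ (requires full-time or part-time) → not eligible.
Paid Parental Leave — status seasonal ✗ (requires full-time) → not eligible.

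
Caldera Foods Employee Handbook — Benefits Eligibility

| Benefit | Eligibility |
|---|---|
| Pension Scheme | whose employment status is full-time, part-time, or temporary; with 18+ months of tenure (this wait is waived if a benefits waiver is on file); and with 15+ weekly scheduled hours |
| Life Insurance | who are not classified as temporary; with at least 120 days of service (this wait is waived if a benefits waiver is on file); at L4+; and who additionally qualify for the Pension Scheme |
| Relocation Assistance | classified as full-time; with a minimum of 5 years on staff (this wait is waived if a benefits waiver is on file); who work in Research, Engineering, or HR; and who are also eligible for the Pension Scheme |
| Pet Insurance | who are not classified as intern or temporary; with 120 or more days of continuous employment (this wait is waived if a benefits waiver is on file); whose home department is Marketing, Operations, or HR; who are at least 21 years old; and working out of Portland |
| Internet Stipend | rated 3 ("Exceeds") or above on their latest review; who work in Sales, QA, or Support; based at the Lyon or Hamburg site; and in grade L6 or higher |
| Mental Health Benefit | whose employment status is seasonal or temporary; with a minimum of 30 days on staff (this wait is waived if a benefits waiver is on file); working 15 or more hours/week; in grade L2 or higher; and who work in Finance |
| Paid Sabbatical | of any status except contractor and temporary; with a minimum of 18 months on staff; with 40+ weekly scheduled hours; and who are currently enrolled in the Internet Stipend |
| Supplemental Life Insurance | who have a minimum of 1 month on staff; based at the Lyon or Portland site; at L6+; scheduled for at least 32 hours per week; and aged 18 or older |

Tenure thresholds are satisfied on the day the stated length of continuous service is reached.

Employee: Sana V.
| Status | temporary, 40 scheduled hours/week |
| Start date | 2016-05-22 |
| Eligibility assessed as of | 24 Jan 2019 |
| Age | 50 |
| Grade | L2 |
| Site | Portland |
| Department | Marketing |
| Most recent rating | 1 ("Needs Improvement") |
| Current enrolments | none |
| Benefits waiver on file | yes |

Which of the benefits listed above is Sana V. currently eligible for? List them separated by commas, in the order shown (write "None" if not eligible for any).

Service from 2016-05-22 to 24 Jan 2019: 977 days.
Pension Scheme — status temporary ✓; benefits waiver on file ✓; 40 hrs/wk ≥ 15 ✓ → eligible.
Life Insurance — status temporary ✗ (excluded) → not eligible.
Relocation Assistance — status temporary ✗ (requires full-time) → not eligible.
Pet Insurance — status temporary ✗ (excluded) → not eligible.
Internet Stipend — rating 1 < 3 ✗ → not eligible.
Mental Health Benefit — status temporary ✓; benefits waiver on file ✓; 40 hrs/wk ≥ 15 ✓; grade L2 ≥ L2 ✓; dept Marketing ✗ → not eligible.
Paid Sabbatical — status temporary ✗ (excluded) → not eligible.
Supplemental Life Insurance — service 977 days ≥ 1 month (≈30 days) ✓; site Portland ✓; grade L2 < L6 ✗ → not eligible.

Pension Scheme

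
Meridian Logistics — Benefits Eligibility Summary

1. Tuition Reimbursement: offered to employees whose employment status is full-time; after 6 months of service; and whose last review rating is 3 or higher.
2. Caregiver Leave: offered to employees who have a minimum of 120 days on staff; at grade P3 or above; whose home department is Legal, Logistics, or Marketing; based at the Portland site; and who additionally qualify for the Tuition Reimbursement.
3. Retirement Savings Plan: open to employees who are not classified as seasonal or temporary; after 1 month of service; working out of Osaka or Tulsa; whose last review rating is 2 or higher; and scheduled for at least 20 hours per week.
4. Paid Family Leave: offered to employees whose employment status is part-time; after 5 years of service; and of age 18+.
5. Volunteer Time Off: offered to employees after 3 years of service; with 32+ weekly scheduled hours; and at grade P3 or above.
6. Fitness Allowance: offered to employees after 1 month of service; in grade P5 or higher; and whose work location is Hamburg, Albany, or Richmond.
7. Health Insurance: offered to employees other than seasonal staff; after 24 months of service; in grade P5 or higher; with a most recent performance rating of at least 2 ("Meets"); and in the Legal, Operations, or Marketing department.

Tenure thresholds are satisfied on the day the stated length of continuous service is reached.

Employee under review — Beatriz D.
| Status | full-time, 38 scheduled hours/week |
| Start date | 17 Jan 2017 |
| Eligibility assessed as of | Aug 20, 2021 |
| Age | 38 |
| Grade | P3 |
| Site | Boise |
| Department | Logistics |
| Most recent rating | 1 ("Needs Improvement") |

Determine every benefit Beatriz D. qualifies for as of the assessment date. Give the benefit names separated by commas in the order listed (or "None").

Volunteer Time Off

Service from 17 Jan 2017 to Aug 20, 2021: 1676 days.
Tuition Reimbursement — status full-time ✓; service 1676 days ≥ 6 months (≈180 days) ✓; rating 1 < 3 ✗ → not eligible.
Caregiver Leave — service 1676 days ≥ 120 days ✓; grade P3 ≥ P3 ✓; dept Logistics ✓; site Boise ✗ (not Portland) → not eligible.
Retirement Savings Plan — status full-time ✓ (not excluded); service 1676 days ≥ 1 month (≈30 days) ✓; site Boise ✗ (not Osaka or Tulsa) → not eligible.
Paid Family Leave — status full-time ✗ (requires part-time) → not eligible.
Volunteer Time Off — service 1676 days ≥ 3 years (≈1095 days) ✓; 38 hrs/wk ≥ 32 ✓; grade P3 ≥ P3 ✓ → eligible.
Fitness Allowance — service 1676 days ≥ 1 month (≈30 days) ✓; grade P3 < P5 ✗ → not eligible.
Health Insurance — status full-time ✓ (not excluded); service 1676 days ≥ 24 months (≈720 days) ✓; grade P3 < P5 ✗ → not eligible.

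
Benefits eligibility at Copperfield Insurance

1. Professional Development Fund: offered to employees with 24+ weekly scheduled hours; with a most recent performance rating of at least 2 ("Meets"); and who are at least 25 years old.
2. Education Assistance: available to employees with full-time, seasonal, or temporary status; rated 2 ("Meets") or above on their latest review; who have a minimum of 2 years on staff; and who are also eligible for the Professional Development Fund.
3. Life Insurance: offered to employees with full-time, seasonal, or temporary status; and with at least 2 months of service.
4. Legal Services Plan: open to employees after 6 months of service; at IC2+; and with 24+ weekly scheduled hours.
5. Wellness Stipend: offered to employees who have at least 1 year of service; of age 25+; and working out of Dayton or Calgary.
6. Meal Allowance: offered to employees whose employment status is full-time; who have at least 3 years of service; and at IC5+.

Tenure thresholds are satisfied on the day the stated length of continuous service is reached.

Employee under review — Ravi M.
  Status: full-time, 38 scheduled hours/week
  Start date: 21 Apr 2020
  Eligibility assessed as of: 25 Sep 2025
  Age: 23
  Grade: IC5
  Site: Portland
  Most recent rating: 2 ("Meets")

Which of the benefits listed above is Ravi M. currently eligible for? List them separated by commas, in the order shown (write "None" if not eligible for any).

Service from 21 Apr 2020 to 25 Sep 2025: 1983 days.
Professional Development Fund — 38 hrs/wk ≥ 24 ✓; rating 2 ≥ 2 ✓; age 23 < 25 ✗ → not eligible.
Education Assistance — status full-time ✓; rating 2 ≥ 2 ✓; service 1983 days ≥ 2 years (≈730 days) ✓; not eligible for Professional Development Fund ✗ → not eligible.
Life Insurance — status full-time ✓; service 1983 days ≥ 2 months (≈60 days) ✓ → eligible.
Legal Services Plan — service 1983 days ≥ 6 months (≈180 days) ✓; grade IC5 ≥ IC2 ✓; 38 hrs/wk ≥ 24 ✓ → eligible.
Wellness Stipend — service 1983 days ≥ 1 year (≈365 days) ✓; age 23 < 25 ✗ → not eligible.
Meal Allowance — status full-time ✓; service 1983 days ≥ 3 years (≈1095 days) ✓; grade IC5 ≥ IC5 ✓ → eligible.

Life Insurance, Legal Services Plan, Meal Allowance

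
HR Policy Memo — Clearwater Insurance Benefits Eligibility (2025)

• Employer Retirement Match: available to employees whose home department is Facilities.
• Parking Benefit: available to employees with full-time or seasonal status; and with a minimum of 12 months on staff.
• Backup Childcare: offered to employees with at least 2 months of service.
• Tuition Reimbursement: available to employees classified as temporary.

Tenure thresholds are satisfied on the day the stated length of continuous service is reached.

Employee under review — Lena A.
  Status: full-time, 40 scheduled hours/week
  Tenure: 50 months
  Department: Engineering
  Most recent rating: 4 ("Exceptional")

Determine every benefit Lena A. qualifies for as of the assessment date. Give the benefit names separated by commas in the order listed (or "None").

Employer Retirement Match — dept Engineering ✗ → not eligible.
Parking Benefit — status full-time ✓; service 50 months ≥ 12 months ✓ → eligible.
Backup Childcare — service 50 months ≥ 2 months ✓ → eligible.
Tuition Reimbursement — status full-time ✗ (requires temporary) → not eligible.

Parking Benefit, Backup Childcare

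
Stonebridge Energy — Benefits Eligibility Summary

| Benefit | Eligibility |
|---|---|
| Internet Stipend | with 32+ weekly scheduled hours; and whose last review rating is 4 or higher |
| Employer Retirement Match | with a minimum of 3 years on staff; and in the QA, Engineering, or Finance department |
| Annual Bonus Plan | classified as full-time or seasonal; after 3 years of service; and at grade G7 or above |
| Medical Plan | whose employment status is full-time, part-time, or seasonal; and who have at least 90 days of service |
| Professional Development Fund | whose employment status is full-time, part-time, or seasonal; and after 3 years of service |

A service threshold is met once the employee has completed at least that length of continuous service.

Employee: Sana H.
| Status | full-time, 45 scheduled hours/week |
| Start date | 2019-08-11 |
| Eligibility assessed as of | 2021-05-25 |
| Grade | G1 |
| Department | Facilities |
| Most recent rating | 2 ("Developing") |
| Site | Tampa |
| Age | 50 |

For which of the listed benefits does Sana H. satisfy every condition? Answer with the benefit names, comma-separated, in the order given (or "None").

Service from 2019-08-11 to 2021-05-25: 653 days.
Internet Stipend — 45 hrs/wk ≥ 32 ✓; rating 2 < 4 ✗ → not eligible.
Employer Retirement Match — service 653 days < 3 years (≈1095 days) ✗ → not eligible.
Annual Bonus Plan — status full-time ✓; service 653 days < 3 years (≈1095 days) ✗ → not eligible.
Medical Plan — status full-time ✓; service 653 days ≥ 90 days ✓ → eligible.
Professional Development Fund — status full-time ✓; service 653 days < 3 years (≈1095 days) ✗ → not eligible.

Medical Plan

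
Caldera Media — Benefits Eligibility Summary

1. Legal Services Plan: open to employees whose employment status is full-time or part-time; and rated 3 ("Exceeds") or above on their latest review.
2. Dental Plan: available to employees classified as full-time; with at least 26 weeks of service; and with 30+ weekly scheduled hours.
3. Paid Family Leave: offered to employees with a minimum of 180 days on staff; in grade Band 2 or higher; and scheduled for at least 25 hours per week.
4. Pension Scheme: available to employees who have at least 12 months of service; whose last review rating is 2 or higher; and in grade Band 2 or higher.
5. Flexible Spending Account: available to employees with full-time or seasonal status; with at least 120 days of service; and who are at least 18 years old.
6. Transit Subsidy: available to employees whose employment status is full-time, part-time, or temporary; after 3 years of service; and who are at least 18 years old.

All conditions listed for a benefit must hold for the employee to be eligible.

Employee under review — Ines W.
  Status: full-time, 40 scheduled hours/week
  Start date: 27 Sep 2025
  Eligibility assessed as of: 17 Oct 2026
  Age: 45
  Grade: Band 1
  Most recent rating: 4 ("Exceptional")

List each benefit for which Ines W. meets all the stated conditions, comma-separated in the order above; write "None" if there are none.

Service from 27 Sep 2025 to 17 Oct 2026: 385 days.
Legal Services Plan — status full-time ✓; rating 4 ≥ 3 ✓ → eligible.
Dental Plan — status full-time ✓; service 385 days ≥ 26 weeks (≈182 days) ✓; 40 hrs/wk ≥ 30 ✓ → eligible.
Paid Family Leave — service 385 days ≥ 180 days ✓; grade Band 1 < Band 2 ✗ → not eligible.
Pension Scheme — service 385 days ≥ 12 months (≈360 days) ✓; rating 4 ≥ 2 ✓; grade Band 1 < Band 2 ✗ → not eligible.
Flexible Spending Account — status full-time ✓; service 385 days ≥ 120 days ✓; age 45 ≥ 18 ✓ → eligible.
Transit Subsidy — status full-time ✓; service 385 days < 3 years (≈1095 days) ✗ → not eligible.

Legal Services Plan, Dental Plan, Flexible Spending Account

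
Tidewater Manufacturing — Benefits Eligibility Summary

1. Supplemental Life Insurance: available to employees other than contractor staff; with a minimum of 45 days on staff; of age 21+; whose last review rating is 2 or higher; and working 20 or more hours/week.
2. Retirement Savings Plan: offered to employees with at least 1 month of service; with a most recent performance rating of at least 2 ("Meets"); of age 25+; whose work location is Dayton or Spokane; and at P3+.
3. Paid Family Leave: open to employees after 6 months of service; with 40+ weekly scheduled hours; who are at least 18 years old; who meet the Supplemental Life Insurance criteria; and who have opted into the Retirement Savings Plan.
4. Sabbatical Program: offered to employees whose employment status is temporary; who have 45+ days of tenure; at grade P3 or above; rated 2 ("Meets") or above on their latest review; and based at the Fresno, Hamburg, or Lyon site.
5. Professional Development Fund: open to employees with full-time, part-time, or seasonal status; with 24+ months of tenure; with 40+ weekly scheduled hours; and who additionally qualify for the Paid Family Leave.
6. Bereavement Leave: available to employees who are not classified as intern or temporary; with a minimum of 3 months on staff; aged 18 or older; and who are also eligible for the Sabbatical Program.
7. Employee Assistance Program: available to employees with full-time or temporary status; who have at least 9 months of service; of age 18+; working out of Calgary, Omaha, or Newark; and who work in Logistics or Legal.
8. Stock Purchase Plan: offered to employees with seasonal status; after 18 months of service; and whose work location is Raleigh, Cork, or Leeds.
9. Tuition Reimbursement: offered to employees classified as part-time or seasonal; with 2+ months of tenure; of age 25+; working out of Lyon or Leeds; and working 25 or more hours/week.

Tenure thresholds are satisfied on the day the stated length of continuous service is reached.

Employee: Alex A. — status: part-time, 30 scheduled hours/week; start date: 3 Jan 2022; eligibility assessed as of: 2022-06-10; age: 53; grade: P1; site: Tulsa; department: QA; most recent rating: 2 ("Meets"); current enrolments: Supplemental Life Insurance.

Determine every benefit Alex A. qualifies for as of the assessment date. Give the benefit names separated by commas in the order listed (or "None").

Supplemental Life Insurance

Service from 3 Jan 2022 to 2022-06-10: 158 days.
Supplemental Life Insurance — status part-time ✓ (not excluded); service 158 days ≥ 45 days ✓; age 53 ≥ 21 ✓; rating 2 ≥ 2 ✓; 30 hrs/wk ≥ 20 ✓ → eligible.
Retirement Savings Plan — service 158 days ≥ 1 month (≈30 days) ✓; rating 2 ≥ 2 ✓; age 53 ≥ 25 ✓; site Tulsa ✗ (not Dayton or Spokane) → not eligible.
Paid Family Leave — service 158 days < 6 months (≈180 days) ✗ → not eligible.
Sabbatical Program — status part-time ✗ (requires temporary) → not eligible.
Professional Development Fund — status part-time ✓; service 158 days < 24 months (≈720 days) ✗ → not eligible.
Bereavement Leave — status part-time ✓ (not excluded); service 158 days ≥ 3 months (≈90 days) ✓; age 53 ≥ 18 ✓; not eligible for Sabbatical Program ✗ → not eligible.
Employee Assistance Program — status part-time ✗ (requires full-time or temporary) → not eligible.
Stock Purchase Plan — status part-time ✗ (requires seasonal) → not eligible.
Tuition Reimbursement — status part-time ✓; service 158 days ≥ 2 months (≈60 days) ✓; age 53 ≥ 25 ✓; site Tulsa ✗ (not Lyon or Leeds) → not eligible.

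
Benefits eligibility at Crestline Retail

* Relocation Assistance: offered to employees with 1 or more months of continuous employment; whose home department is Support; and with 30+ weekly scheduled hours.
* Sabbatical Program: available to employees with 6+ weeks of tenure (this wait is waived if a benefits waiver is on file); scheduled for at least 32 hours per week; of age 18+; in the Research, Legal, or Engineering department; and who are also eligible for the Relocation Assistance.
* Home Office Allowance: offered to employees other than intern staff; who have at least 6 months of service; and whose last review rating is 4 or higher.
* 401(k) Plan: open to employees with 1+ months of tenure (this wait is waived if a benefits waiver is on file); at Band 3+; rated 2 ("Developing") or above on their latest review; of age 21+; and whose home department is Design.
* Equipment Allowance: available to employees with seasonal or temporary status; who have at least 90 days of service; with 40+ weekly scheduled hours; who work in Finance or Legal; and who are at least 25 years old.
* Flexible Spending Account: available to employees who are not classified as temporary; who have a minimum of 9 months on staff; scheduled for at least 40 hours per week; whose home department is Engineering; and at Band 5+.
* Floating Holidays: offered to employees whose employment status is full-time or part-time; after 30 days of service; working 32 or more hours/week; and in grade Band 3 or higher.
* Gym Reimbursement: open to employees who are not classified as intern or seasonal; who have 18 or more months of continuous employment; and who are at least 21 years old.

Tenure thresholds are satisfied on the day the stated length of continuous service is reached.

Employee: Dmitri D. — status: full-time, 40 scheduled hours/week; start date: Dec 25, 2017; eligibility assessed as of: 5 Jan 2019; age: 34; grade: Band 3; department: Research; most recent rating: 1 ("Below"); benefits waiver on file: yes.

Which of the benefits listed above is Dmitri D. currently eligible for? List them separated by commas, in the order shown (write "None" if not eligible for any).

Service from Dec 25, 2017 to 5 Jan 2019: 376 days.
Relocation Assistance — service 376 days ≥ 1 month (≈30 days) ✓; dept Research ✗ → not eligible.
Sabbatical Program — benefits waiver on file ✓; 40 hrs/wk ≥ 32 ✓; age 34 ≥ 18 ✓; dept Research ✓; not eligible for Relocation Assistance ✗ → not eligible.
Home Office Allowance — status full-time ✓ (not excluded); service 376 days ≥ 6 months (≈180 days) ✓; rating 1 < 4 ✗ → not eligible.
401(k) Plan — benefits waiver on file ✓; grade Band 3 ≥ Band 3 ✓; rating 1 < 2 ✗ → not eligible.
Equipment Allowance — status full-time ✗ (requires seasonal or temporary) → not eligible.
Flexible Spending Account — status full-time ✓ (not excluded); service 376 days ≥ 9 months (≈270 days) ✓; 40 hrs/wk ≥ 40 ✓; dept Research ✗ → not eligible.
Floating Holidays — status full-time ✓; service 376 days ≥ 30 days ✓; 40 hrs/wk ≥ 32 ✓; grade Band 3 ≥ Band 3 ✓ → eligible.
Gym Reimbursement — status full-time ✓ (not excluded); service 376 days < 18 months (≈540 days) ✗ → not eligible.

Floating Holidays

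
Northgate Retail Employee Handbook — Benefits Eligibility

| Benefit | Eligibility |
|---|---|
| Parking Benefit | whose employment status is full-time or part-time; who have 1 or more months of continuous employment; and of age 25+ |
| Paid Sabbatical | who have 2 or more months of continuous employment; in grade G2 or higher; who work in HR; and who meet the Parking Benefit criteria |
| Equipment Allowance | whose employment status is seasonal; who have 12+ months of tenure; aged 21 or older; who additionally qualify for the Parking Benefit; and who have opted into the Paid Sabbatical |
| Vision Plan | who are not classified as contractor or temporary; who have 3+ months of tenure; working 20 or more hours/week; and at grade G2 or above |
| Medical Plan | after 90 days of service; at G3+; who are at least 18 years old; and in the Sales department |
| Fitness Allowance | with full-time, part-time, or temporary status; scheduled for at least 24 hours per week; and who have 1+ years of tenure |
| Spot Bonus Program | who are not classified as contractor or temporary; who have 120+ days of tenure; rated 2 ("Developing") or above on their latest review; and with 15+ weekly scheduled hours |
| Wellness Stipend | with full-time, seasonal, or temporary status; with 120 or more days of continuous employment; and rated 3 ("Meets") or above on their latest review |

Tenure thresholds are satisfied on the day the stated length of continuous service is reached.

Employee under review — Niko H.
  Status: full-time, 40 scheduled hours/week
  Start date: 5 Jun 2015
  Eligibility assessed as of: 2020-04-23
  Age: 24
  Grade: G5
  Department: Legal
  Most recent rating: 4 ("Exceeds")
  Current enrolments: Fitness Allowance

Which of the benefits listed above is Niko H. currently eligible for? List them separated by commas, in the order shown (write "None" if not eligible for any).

Vision Plan, Fitness Allowance, Spot Bonus Program, Wellness Stipend

Service from 5 Jun 2015 to 2020-04-23: 1784 days.
Parking Benefit — status full-time ✓; service 1784 days ≥ 1 month (≈30 days) ✓; age 24 < 25 ✗ → not eligible.
Paid Sabbatical — service 1784 days ≥ 2 months (≈60 days) ✓; grade G5 ≥ G2 ✓; dept Legal ✗ → not eligible.
Equipment Allowance — status full-time ✗ (requires seasonal) → not eligible.
Vision Plan — status full-time ✓ (not excluded); service 1784 days ≥ 3 months (≈90 days) ✓; 40 hrs/wk ≥ 20 ✓; grade G5 ≥ G2 ✓ → eligible.
Medical Plan — service 1784 days ≥ 90 days ✓; grade G5 ≥ G3 ✓; age 24 ≥ 18 ✓; dept Legal ✗ → not eligible.
Fitness Allowance — status full-time ✓; 40 hrs/wk ≥ 24 ✓; service 1784 days ≥ 1 year (≈365 days) ✓ → eligible.
Spot Bonus Program — status full-time ✓ (not excluded); service 1784 days ≥ 120 days ✓; rating 4 ≥ 2 ✓; 40 hrs/wk ≥ 15 ✓ → eligible.
Wellness Stipend — status full-time ✓; service 1784 days ≥ 120 days ✓; rating 4 ≥ 3 ✓ → eligible.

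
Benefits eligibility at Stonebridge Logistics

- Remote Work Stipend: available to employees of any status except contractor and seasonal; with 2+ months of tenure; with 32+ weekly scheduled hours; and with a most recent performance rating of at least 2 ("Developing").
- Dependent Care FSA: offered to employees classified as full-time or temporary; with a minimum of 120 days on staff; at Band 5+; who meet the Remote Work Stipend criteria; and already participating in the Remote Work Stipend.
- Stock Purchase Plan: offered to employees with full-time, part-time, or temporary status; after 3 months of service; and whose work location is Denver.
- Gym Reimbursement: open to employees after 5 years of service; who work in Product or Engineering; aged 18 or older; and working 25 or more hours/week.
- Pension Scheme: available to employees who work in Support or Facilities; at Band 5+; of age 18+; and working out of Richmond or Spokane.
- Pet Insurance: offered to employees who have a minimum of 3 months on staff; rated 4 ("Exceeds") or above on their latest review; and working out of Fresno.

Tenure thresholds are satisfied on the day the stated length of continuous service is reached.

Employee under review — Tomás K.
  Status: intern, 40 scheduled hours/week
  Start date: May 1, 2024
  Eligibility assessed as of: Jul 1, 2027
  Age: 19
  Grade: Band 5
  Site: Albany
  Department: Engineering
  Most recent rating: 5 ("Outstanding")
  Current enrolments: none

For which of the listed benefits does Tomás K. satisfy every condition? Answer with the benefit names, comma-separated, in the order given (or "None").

Service from May 1, 2024 to Jul 1, 2027: 1156 days.
Remote Work Stipend — status intern ✓ (not excluded); service 1156 days ≥ 2 months (≈60 days) ✓; 40 hrs/wk ≥ 32 ✓; rating 5 ≥ 2 ✓ → eligible.
Dependent Care FSA — status intern ✗ (requires full-time or temporary) → not eligible.
Stock Purchase Plan — status intern ✗ (requires full-time, part-time, or temporary) → not eligible.
Gym Reimbursement — service 1156 days < 5 years (≈1825 days) ✗ → not eligible.
Pension Scheme — dept Engineering ✗ → not eligible.
Pet Insurance — service 1156 days ≥ 3 months (≈90 days) ✓; rating 5 ≥ 4 ✓; site Albany ✗ (not Fresno) → not eligible.

Remote Work Stipend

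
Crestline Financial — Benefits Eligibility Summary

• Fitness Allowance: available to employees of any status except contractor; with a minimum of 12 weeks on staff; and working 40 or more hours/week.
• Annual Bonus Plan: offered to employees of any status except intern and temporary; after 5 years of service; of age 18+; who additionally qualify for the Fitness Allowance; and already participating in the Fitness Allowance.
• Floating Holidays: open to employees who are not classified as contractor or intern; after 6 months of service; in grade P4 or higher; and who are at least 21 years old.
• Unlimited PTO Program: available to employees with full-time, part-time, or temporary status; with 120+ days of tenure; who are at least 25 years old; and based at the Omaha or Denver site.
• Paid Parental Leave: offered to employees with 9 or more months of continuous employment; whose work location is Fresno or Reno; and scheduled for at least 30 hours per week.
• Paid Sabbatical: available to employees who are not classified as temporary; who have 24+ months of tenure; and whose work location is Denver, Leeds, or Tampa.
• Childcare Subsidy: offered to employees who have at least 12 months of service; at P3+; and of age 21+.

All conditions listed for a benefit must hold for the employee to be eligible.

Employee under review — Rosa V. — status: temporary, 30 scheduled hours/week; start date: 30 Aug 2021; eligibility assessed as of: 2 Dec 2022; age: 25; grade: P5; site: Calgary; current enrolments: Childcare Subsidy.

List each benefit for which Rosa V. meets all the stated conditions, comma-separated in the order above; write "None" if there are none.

Service from 30 Aug 2021 to 2 Dec 2022: 459 days.
Fitness Allowance — status temporary ✓ (not excluded); service 459 days ≥ 12 weeks (≈84 days) ✓; 30 hrs/wk < 40 ✗ → not eligible.
Annual Bonus Plan — status temporary ✗ (excluded) → not eligible.
Floating Holidays — status temporary ✓ (not excluded); service 459 days ≥ 6 months (≈180 days) ✓; grade P5 ≥ P4 ✓; age 25 ≥ 21 ✓ → eligible.
Unlimited PTO Program — status temporary ✓; service 459 days ≥ 120 days ✓; age 25 ≥ 25 ✓; site Calgary ✗ (not Omaha or Denver) → not eligible.
Paid Parental Leave — service 459 days ≥ 9 months (≈270 days) ✓; site Calgary ✗ (not Fresno or Reno) → not eligible.
Paid Sabbatical — status temporary ✗ (excluded) → not eligible.
Childcare Subsidy — service 459 days ≥ 12 months (≈360 days) ✓; grade P5 ≥ P3 ✓; age 25 ≥ 21 ✓ → eligible.

Floating Holidays, Childcare Subsidy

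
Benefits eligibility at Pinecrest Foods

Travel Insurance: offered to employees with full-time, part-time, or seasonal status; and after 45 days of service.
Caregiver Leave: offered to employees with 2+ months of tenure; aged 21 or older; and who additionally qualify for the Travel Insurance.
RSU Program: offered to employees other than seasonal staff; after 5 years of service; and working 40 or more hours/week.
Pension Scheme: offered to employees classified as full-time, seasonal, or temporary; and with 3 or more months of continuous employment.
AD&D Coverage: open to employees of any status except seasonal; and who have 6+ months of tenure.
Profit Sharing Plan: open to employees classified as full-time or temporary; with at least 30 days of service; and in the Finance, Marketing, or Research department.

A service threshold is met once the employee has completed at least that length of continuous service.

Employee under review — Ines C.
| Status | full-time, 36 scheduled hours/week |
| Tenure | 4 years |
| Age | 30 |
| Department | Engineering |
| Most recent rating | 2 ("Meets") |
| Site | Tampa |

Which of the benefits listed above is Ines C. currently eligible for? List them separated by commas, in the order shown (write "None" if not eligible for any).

Travel Insurance — status full-time ✓; service 4 years ≥ 45 days ✓ → eligible.
Caregiver Leave — service 4 years ≥ 2 months (≈60 days) ✓; age 30 ≥ 21 ✓; eligible for Travel Insurance ✓ → eligible.
RSU Program — status full-time ✓ (not excluded); service 4 years < 5 years ✗ → not eligible.
Pension Scheme — status full-time ✓; service 4 years ≥ 3 months (≈90 days) ✓ → eligible.
AD&D Coverage — status full-time ✓ (not excluded); service 4 years ≥ 6 months (≈180 days) ✓ → eligible.
Profit Sharing Plan — status full-time ✓; service 4 years ≥ 30 days ✓; dept Engineering ✗ → not eligible.

Travel Insurance, Caregiver Leave, Pension Scheme, AD&D Coverage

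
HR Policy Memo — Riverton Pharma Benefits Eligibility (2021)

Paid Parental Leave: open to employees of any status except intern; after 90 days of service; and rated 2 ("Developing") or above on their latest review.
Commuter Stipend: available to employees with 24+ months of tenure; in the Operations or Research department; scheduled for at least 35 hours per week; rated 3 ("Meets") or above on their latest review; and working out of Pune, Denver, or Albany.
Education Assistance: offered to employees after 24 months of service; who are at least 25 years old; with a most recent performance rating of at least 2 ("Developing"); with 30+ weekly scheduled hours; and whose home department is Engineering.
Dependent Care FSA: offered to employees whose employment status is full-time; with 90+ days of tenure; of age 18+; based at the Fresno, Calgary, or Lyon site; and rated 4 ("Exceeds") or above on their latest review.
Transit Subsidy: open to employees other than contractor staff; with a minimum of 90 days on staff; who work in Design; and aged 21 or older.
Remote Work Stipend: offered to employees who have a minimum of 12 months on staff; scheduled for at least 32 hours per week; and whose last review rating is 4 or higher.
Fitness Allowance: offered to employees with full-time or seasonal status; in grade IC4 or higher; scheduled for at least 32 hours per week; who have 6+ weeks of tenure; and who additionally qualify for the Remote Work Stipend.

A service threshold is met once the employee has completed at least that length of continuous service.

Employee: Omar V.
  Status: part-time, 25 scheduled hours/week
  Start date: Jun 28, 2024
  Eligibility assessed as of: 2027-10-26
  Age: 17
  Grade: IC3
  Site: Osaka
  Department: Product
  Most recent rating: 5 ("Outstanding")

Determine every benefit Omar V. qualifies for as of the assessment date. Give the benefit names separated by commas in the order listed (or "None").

Paid Parental Leave

Service from Jun 28, 2024 to 2027-10-26: 1215 days.
Paid Parental Leave — status part-time ✓ (not excluded); service 1215 days ≥ 90 days ✓; rating 5 ≥ 2 ✓ → eligible.
Commuter Stipend — service 1215 days ≥ 24 months (≈720 days) ✓; dept Product ✗ → not eligible.
Education Assistance — service 1215 days ≥ 24 months (≈720 days) ✓; age 17 < 25 ✗ → not eligible.
Dependent Care FSA — status part-time ✗ (requires full-time) → not eligible.
Transit Subsidy — status part-time ✓ (not excluded); service 1215 days ≥ 90 days ✓; dept Product ✗ → not eligible.
Remote Work Stipend — service 1215 days ≥ 12 months (≈360 days) ✓; 25 hrs/wk < 32 ✗ → not eligible.
Fitness Allowance — status part-time ✗ (requires full-time or seasonal) → not eligible.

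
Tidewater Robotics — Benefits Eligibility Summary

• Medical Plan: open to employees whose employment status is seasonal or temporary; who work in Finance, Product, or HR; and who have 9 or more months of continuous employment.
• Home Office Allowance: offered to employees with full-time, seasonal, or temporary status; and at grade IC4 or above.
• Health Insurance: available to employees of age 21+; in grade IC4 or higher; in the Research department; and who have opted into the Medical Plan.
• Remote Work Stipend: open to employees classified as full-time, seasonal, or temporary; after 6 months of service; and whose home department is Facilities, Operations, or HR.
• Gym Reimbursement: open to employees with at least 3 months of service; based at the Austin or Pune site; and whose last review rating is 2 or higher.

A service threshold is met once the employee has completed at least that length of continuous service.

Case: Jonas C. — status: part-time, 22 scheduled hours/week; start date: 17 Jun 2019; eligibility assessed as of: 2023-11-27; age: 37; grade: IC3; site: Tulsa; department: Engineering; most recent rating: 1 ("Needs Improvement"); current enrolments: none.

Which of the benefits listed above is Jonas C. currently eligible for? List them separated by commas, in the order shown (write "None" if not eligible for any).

None

Service from 17 Jun 2019 to 2023-11-27: 1624 days.
Medical Plan — status part-time ✗ (requires seasonal or temporary) → not eligible.
Home Office Allowance — status part-time ✗ (requires full-time, seasonal, or temporary) → not eligible.
Health Insurance — age 37 ≥ 21 ✓; grade IC3 < IC4 ✗ → not eligible.
Remote Work Stipend — status part-time ✗ (requires full-time, seasonal, or temporary) → not eligible.
Gym Reimbursement — service 1624 days ≥ 3 months (≈90 days) ✓; site Tulsa ✗ (not Austin or Pune) → not eligible.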